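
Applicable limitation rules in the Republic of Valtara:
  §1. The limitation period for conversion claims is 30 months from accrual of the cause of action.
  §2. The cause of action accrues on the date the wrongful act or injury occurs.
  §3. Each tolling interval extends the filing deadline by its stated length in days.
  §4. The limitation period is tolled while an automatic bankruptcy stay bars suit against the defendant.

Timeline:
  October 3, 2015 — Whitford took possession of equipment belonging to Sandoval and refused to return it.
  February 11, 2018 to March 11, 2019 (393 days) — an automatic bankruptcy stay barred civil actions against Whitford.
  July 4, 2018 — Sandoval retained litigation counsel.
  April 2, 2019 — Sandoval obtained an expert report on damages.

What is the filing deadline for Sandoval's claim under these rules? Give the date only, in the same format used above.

The claim accrued on October 3, 2015, when the wrongful act occurred.
The untolled deadline — 30 months after October 3, 2015 — is April 3, 2018.
Because the automatic bankruptcy stay ran from February 11, 2018 to March 11, 2019, the deadline is extended by 393 days to May 1, 2019.
None of the other events listed affects the running of the period under the stated rules.

May 1, 2019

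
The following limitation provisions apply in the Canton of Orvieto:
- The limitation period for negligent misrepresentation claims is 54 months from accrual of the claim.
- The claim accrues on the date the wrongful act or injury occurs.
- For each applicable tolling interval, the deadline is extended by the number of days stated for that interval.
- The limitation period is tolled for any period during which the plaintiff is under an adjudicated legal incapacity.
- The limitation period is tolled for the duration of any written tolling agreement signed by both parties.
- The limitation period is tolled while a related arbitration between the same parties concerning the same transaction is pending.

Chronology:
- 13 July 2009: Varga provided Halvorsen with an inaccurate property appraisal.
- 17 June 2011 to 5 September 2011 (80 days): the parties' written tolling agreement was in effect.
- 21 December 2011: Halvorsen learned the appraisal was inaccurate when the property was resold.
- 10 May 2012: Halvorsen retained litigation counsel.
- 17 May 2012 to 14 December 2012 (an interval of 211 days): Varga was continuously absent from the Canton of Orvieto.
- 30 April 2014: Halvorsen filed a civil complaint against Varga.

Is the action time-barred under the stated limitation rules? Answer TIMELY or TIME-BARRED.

TIME-BARRED

Because the rule ties accrual to occurrence, the claim accrued on 13 July 2009, not on the 21 December 2011 discovery date.
The untolled deadline — 54 months after 13 July 2009 — is 13 January 2014.
The written tolling agreement from 17 June 2011 to 5 September 2011 tolled the period for 80 days, extending the deadline to 3 April 2014.
The defendant's absence from the jurisdiction from 17 May 2012 to 14 December 2012 does not toll the period, because no stated rule makes the defendant's absence a tolling event.
Nothing else in the chronology tolls or restarts the period.
The 30 April 2014 filing falls after the 3 April 2014 deadline; the claim is time-barred.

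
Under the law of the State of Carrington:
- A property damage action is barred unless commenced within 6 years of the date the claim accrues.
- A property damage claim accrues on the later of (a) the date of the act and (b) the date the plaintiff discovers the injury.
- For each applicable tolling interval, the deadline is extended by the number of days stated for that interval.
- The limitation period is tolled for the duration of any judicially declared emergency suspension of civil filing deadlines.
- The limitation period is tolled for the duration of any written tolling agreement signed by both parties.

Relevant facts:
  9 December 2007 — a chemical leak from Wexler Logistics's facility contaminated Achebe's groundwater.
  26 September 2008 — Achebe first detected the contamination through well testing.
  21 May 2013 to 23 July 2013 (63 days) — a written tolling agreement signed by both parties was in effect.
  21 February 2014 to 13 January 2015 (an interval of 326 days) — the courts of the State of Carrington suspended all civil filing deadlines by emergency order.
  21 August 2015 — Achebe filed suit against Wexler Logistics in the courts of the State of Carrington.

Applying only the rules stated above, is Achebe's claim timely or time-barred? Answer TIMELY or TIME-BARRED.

TIMELY

Because discovery on 26 September 2008 post-dates the 9 December 2007 act, accrual under the later-of rule falls on 26 September 2008.
Adding the 6 years base period to 26 September 2008 gives a deadline of 26 September 2014, before any tolling.
The written tolling agreement from 21 May 2013 to 23 July 2013 tolled the period for 63 days, extending the deadline to 28 November 2014.
The period was tolled for 326 days by the emergency suspension of filing deadlines (21 February 2014 to 13 January 2015), pushing the deadline to 20 October 2015.
Achebe filed on 21 August 2015, before the 20 October 2015 deadline, so the action is timely.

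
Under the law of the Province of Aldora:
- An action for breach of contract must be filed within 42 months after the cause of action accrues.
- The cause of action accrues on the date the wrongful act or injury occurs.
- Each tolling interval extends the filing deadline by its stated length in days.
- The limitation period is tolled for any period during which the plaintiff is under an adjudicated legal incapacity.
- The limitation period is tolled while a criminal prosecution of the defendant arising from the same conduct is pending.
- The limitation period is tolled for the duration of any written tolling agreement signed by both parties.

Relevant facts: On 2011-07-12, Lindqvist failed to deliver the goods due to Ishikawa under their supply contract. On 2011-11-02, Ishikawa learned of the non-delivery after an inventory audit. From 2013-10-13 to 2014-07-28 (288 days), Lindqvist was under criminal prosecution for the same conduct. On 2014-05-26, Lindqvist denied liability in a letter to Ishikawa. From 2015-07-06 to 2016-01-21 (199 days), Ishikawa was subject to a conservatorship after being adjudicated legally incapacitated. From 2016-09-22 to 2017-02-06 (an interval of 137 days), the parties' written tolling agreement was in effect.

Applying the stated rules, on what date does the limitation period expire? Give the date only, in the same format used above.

2016-05-13

The claim accrued on 2011-07-12, when the wrongful act occurred; under the stated occurrence rule the 2011-11-02 discovery does not delay accrual.
42 months from 2011-07-12 is 2015-01-12.
The period was tolled for 288 days by the pending criminal prosecution (2013-10-13 to 2014-07-28), pushing the deadline to 2015-10-27.
Because the plaintiff's legal incapacity ran from 2015-07-06 to 2016-01-21, the deadline is extended by 199 days to 2016-05-13.
By the time the written tolling agreement began on 2016-09-22, the limitation period had already expired on 2016-05-13; that interval cannot revive it.
The other events in the timeline have no effect on the limitation period under the stated rules.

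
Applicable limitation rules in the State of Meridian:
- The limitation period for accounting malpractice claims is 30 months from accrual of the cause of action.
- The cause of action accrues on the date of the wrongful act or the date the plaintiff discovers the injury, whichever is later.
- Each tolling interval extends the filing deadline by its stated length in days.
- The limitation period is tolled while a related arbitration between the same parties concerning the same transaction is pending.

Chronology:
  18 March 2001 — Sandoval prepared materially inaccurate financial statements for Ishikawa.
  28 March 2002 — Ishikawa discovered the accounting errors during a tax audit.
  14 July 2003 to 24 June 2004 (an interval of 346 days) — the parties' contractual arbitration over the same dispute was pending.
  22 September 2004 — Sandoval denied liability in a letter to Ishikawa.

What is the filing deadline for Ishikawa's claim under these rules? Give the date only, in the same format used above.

9 September 2005

Because discovery on 28 March 2002 post-dates the 18 March 2001 act, accrual under the later-of rule falls on 28 March 2002.
The untolled deadline — 30 months after 28 March 2002 — is 28 September 2004.
The period was tolled for 346 days by the pending related arbitration (14 July 2003 to 24 June 2004), pushing the deadline to 9 September 2005.
Nothing else in the chronology tolls or restarts the period.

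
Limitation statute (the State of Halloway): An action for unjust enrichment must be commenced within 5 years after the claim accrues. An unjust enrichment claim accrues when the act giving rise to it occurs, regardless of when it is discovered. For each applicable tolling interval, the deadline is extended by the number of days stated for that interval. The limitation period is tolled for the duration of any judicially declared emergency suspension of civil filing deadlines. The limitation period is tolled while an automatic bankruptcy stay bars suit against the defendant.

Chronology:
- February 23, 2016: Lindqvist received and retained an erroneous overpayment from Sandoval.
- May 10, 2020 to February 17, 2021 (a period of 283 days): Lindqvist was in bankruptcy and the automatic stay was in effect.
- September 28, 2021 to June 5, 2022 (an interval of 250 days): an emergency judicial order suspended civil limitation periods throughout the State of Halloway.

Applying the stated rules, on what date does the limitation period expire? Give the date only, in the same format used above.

The claim accrued on February 23, 2016, the date of the act.
The untolled deadline — 5 years after February 23, 2016 — is February 23, 2021.
The period was tolled for 283 days by the automatic bankruptcy stay (May 10, 2020 to February 17, 2021), pushing the deadline to December 3, 2021.
The emergency suspension of filing deadlines from September 28, 2021 to June 5, 2022 tolled the period for 250 days, extending the deadline to August 10, 2022.

August 10, 2022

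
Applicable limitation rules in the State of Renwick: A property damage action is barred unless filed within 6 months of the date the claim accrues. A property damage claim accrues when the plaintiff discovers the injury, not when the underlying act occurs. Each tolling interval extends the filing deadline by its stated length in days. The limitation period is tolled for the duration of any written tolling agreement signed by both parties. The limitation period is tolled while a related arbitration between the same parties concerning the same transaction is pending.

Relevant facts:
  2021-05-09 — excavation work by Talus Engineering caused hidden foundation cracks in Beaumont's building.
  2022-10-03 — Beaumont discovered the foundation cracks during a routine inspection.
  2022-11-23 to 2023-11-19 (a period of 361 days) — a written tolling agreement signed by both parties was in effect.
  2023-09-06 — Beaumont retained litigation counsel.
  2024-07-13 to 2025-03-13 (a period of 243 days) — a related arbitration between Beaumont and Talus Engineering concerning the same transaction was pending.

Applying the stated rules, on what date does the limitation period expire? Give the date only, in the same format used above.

2024-03-29

The claim did not accrue until Beaumont discovered the injury on 2022-10-03; the 2021-05-09 act date does not start the clock under the stated rule.
Adding the 6 months base period to 2022-10-03 gives a deadline of 2023-04-03, before any tolling.
Because the written tolling agreement ran from 2022-11-23 to 2023-11-19, the deadline is extended by 361 days to 2024-03-29.
The pending related arbitration starting 2024-07-13 came too late — the period had run on 2024-03-29 — and so does not extend the deadline.
The other events in the timeline have no effect on the limitation period under the stated rules.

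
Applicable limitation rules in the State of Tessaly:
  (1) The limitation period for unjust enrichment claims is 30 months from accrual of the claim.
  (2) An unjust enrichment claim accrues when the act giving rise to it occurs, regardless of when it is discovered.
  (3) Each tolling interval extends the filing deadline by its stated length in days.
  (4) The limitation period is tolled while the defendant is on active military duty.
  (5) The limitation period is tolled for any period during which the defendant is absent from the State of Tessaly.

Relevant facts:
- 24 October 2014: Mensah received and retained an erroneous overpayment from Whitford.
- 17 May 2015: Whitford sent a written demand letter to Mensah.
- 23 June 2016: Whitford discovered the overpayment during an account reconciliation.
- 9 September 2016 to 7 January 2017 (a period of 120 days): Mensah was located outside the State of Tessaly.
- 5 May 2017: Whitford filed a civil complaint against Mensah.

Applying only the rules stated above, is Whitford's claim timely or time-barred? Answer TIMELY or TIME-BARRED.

TIMELY

Accrual is governed by the date of the act, so the period began to run on 24 October 2014; the later discovery on 23 June 2016 is irrelevant under the stated rule.
Adding the 30 months base period to 24 October 2014 gives a deadline of 24 April 2017, before any tolling.
Because the defendant's absence from the jurisdiction ran from 9 September 2016 to 7 January 2017, the deadline is extended by 120 days to 22 August 2017.
Nothing else in the chronology tolls or restarts the period.
Filing on 5 May 2017 beat the 22 August 2017 deadline — the action is timely.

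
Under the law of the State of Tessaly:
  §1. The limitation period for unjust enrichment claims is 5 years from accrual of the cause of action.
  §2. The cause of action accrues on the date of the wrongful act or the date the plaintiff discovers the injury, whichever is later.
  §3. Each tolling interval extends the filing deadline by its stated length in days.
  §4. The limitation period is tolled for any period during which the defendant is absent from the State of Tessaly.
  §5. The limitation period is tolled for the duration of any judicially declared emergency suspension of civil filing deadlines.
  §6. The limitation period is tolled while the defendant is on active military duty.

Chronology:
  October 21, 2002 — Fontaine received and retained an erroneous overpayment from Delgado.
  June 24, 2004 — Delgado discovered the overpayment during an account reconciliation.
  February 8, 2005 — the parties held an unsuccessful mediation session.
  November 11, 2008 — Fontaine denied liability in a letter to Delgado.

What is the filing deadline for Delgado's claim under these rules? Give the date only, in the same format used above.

June 24, 2009

Because discovery on June 24, 2004 post-dates the October 21, 2002 act, accrual under the later-of rule falls on June 24, 2004.
Adding the 5 years base period to June 24, 2004 gives a deadline of June 24, 2009, before any tolling.
Nothing else in the chronology tolls or restarts the period.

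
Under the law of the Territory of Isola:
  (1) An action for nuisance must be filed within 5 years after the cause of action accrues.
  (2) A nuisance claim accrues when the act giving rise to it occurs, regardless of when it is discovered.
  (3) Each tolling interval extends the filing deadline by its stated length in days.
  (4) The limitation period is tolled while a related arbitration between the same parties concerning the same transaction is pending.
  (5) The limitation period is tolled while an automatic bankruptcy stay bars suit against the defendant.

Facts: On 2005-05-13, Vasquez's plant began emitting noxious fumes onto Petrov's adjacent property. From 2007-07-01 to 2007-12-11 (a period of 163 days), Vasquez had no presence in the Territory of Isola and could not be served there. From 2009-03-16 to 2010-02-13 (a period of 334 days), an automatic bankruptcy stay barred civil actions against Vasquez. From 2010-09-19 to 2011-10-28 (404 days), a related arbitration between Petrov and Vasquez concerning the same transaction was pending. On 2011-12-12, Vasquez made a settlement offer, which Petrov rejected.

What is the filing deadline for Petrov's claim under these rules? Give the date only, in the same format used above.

2012-05-20

The limitation period began to run on 2005-05-13.
5 years from 2005-05-13 is 2010-05-13.
The period was tolled for 334 days by the automatic bankruptcy stay (2009-03-16 to 2010-02-13), pushing the deadline to 2011-04-12.
The pending related arbitration from 2010-09-19 to 2011-10-28 tolled the period for 404 days, extending the deadline to 2012-05-20.
The defendant's absence from the jurisdiction from 2007-07-01 to 2007-12-11 does not toll the period, because no stated rule makes the defendant's absence a tolling event.
The other events in the timeline have no effect on the limitation period under the stated rules.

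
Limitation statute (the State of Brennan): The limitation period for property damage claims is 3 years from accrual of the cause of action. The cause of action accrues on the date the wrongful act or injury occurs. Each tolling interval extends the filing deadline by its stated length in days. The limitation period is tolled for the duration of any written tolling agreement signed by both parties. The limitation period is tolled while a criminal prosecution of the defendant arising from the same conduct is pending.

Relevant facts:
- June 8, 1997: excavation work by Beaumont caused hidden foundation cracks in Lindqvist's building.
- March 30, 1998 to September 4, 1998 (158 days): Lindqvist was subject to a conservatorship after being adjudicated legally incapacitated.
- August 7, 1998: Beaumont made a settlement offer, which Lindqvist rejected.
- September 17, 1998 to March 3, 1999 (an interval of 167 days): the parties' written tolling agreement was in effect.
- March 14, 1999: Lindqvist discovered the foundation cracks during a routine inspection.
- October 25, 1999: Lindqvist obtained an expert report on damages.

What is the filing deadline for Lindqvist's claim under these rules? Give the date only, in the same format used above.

Accrual is governed by the date of the act, so the period began to run on June 8, 1997; the later discovery on March 14, 1999 is irrelevant under the stated rule.
3 years from June 8, 1997 is June 8, 2000.
Because the written tolling agreement ran from September 17, 1998 to March 3, 1999, the deadline is extended by 167 days to November 22, 2000.
No stated provision tolls the period for the plaintiff's incapacity, so the interval from March 30, 1998 to September 4, 1998 has no effect on the deadline.
The other events in the timeline have no effect on the limitation period under the stated rules.

November 22, 2000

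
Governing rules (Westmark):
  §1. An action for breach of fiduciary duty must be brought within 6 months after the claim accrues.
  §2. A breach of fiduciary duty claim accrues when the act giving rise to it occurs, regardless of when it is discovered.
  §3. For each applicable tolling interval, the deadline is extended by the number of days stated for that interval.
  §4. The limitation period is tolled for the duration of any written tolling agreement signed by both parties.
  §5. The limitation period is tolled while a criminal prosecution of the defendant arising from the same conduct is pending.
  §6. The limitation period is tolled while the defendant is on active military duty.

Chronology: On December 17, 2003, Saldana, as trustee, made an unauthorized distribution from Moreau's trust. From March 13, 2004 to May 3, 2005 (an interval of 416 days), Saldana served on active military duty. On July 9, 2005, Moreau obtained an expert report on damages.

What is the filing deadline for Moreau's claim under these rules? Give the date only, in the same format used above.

August 7, 2005

The claim accrued on December 17, 2003, the date of the act.
Adding the 6 months base period to December 17, 2003 gives a deadline of June 17, 2004, before any tolling.
Because the defendant's active military service ran from March 13, 2004 to May 3, 2005, the deadline is extended by 416 days to August 7, 2005.
Nothing else in the chronology tolls or restarts the period.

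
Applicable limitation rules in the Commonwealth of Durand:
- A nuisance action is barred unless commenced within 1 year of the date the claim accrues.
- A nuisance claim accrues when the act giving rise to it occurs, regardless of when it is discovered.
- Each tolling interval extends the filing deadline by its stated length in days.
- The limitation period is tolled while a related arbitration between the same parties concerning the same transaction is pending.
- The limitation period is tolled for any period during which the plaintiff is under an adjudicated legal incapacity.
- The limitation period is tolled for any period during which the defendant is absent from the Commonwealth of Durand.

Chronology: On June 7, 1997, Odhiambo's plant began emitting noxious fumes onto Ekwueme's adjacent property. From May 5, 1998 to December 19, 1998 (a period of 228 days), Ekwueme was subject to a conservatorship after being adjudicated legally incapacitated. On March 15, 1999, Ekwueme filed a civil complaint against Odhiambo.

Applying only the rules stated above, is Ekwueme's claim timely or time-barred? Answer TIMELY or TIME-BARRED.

The claim accrued on June 7, 1997, when the wrongful act occurred.
Adding the 1 year base period to June 7, 1997 gives a deadline of June 7, 1998, before any tolling.
Because the plaintiff's legal incapacity ran from May 5, 1998 to December 19, 1998, the deadline is extended by 228 days to January 21, 1999.
The March 15, 1999 filing falls after the January 21, 1999 deadline; the claim is time-barred.

TIME-BARRED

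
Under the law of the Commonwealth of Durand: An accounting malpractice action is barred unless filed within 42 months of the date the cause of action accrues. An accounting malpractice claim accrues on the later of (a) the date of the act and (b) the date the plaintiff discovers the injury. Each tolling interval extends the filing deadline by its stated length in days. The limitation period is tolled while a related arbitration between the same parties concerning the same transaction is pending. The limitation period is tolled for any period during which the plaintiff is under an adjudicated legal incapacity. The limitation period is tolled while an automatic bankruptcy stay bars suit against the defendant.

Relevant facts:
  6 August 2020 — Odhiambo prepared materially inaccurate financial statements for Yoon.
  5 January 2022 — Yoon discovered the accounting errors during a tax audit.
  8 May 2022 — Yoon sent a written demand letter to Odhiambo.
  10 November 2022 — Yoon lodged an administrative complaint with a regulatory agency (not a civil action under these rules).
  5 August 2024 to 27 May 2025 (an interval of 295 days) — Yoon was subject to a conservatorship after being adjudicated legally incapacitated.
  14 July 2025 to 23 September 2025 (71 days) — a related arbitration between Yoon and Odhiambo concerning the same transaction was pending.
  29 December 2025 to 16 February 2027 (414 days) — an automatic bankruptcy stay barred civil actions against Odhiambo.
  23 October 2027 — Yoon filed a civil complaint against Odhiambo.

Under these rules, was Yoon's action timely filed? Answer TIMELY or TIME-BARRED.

Because discovery on 5 January 2022 post-dates the 6 August 2020 act, accrual under the later-of rule falls on 5 January 2022.
42 months from 5 January 2022 is 5 July 2025.
Because the plaintiff's legal incapacity ran from 5 August 2024 to 27 May 2025, the deadline is extended by 295 days to 26 April 2026.
The pending related arbitration from 14 July 2025 to 23 September 2025 tolled the period for 71 days, extending the deadline to 6 July 2026.
The period was tolled for 414 days by the automatic bankruptcy stay (29 December 2025 to 16 February 2027), pushing the deadline to 24 August 2027.
None of the other events listed affects the running of the period under the stated rules.
Yoon filed on 23 October 2027, after the 24 August 2027 deadline, so the action is time-barred.

TIME-BARRED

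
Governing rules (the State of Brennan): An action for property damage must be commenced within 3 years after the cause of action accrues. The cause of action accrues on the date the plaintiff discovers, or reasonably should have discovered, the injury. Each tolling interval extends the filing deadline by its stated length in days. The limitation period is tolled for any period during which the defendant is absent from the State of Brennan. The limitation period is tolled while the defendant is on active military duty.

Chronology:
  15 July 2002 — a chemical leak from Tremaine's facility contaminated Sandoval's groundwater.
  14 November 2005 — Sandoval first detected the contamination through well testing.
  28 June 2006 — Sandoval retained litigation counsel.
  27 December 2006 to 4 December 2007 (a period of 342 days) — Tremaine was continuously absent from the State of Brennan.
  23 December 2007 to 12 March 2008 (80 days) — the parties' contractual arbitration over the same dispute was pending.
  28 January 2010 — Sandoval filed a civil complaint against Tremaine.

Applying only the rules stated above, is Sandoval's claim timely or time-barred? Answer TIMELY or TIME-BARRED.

The claim did not accrue until Sandoval discovered the injury on 14 November 2005; the 15 July 2002 act date does not start the clock under the stated rule.
The untolled deadline — 3 years after 14 November 2005 — is 14 November 2008.
The defendant's absence from the jurisdiction from 27 December 2006 to 4 December 2007 tolled the period for 342 days, extending the deadline to 22 October 2009.
The pending related arbitration from 23 December 2007 to 12 March 2008 does not toll the period, because no stated rule makes a pending arbitration a tolling event.
The other events in the timeline have no effect on the limitation period under the stated rules.
The 28 January 2010 filing falls after the 22 October 2009 deadline; the claim is time-barred.

TIME-BARRED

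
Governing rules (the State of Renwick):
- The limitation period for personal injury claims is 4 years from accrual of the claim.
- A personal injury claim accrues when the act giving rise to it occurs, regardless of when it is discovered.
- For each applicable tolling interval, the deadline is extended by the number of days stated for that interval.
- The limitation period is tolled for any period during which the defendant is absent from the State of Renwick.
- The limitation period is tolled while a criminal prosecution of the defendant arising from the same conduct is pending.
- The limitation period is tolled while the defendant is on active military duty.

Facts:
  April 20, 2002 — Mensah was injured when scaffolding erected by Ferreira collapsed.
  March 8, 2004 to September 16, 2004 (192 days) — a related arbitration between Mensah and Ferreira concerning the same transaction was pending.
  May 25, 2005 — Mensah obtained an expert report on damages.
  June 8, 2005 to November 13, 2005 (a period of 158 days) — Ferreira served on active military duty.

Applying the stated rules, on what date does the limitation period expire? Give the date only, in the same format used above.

September 25, 2006

The limitation period began to run on April 20, 2002.
Adding the 4 years base period to April 20, 2002 gives a deadline of April 20, 2006, before any tolling.
The period was tolled for 158 days by the defendant's active military service (June 8, 2005 to November 13, 2005), pushing the deadline to September 25, 2006.
The pending related arbitration from March 8, 2004 to September 16, 2004 does not toll the period, because no stated rule makes a pending arbitration a tolling event.
None of the other events listed affects the running of the period under the stated rules.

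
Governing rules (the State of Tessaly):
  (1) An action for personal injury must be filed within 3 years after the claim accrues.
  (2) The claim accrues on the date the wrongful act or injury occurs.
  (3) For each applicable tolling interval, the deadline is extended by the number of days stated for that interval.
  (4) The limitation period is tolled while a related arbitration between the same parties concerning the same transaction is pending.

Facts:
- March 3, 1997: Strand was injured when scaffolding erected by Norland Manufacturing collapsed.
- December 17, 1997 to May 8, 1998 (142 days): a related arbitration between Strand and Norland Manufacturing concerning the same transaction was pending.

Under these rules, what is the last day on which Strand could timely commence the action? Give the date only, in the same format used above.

July 23, 2000

The limitation period began to run on March 3, 1997.
The untolled deadline — 3 years after March 3, 1997 — is March 3, 2000.
The pending related arbitration from December 17, 1997 to May 8, 1998 tolled the period for 142 days, extending the deadline to July 23, 2000.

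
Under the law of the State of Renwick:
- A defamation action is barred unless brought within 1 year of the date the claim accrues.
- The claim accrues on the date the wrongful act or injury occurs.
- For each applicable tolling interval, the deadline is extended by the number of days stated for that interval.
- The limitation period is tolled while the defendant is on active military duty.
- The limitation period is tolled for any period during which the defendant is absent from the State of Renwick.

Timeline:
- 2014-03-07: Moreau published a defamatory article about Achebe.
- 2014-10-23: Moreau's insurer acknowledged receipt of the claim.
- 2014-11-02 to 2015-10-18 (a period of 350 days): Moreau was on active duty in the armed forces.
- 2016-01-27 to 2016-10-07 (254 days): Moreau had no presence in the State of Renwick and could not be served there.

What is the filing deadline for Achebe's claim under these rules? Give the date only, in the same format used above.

The claim accrued on 2014-03-07, when the wrongful act occurred.
The untolled deadline — 1 year after 2014-03-07 — is 2015-03-07.
Because the defendant's active military service ran from 2014-11-02 to 2015-10-18, the deadline is extended by 350 days to 2016-02-20.
Because the defendant's absence from the jurisdiction ran from 2016-01-27 to 2016-10-07, the deadline is extended by 254 days to 2016-10-31.
Nothing else in the chronology tolls or restarts the period.

2016-10-31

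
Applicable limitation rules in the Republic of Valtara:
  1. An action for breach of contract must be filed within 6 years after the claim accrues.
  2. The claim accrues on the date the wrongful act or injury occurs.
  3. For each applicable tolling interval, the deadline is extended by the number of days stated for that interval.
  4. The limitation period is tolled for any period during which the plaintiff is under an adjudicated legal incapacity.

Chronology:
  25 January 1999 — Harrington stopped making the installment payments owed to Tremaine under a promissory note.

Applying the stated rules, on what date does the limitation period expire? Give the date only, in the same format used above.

The limitation period began to run on 25 January 1999.
The untolled deadline — 6 years after 25 January 1999 — is 25 January 2005.

25 January 2005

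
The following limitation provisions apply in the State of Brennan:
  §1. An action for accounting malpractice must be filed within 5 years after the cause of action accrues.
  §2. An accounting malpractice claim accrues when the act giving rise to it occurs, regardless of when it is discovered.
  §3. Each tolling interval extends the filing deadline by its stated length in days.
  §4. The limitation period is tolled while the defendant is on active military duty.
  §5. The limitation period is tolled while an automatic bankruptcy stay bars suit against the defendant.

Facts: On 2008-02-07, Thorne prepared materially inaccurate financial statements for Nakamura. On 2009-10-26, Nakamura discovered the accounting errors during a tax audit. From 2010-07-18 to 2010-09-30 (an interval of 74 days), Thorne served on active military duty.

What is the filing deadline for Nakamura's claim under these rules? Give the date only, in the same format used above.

Because the rule ties accrual to occurrence, the claim accrued on 2008-02-07, not on the 2009-10-26 discovery date.
5 years from 2008-02-07 is 2013-02-07.
The period was tolled for 74 days by the defendant's active military service (2010-07-18 to 2010-09-30), pushing the deadline to 2013-04-22.

2013-04-22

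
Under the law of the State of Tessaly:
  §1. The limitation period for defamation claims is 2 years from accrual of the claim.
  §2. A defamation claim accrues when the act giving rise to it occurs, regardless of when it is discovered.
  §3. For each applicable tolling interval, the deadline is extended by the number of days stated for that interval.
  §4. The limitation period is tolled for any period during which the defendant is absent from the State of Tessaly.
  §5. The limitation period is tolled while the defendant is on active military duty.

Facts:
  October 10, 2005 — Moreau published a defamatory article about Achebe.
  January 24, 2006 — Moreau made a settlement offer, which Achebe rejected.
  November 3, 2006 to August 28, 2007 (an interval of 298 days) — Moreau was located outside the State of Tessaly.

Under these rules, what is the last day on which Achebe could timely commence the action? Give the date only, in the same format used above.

August 3, 2008

The limitation period began to run on October 10, 2005.
2 years from October 10, 2005 is October 10, 2007.
Because the defendant's absence from the jurisdiction ran from November 3, 2006 to August 28, 2007, the deadline is extended by 298 days to August 3, 2008.
The other events in the timeline have no effect on the limitation period under the stated rules.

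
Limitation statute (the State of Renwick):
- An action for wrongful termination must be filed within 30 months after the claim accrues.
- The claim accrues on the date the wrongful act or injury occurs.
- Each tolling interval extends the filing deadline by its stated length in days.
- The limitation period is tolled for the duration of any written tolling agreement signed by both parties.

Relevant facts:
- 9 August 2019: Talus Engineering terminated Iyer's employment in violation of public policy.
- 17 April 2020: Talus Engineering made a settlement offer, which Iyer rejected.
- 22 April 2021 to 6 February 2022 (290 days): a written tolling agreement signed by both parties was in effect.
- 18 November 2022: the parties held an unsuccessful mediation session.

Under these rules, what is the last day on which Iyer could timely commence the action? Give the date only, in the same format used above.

26 November 2022

The claim accrued on 9 August 2019, when the wrongful act occurred.
30 months from 9 August 2019 is 9 February 2022.
Because the written tolling agreement ran from 22 April 2021 to 6 February 2022, the deadline is extended by 290 days to 26 November 2022.
Nothing else in the chronology tolls or restarts the period.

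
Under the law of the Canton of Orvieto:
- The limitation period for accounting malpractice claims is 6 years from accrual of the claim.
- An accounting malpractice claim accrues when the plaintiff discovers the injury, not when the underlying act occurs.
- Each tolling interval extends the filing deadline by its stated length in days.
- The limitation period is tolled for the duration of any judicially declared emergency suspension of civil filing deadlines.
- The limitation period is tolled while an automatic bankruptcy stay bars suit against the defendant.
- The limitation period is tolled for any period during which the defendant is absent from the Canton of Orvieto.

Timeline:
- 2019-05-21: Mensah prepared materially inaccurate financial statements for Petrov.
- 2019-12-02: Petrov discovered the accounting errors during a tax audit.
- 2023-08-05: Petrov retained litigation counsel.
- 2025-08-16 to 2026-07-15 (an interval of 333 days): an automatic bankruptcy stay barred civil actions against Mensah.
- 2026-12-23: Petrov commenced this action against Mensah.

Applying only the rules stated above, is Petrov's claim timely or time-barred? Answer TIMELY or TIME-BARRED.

Under the discovery rule, the claim accrued on 2019-12-02, when Petrov discovered the injury — not on the 2019-05-21 date of the underlying act.
The untolled deadline — 6 years after 2019-12-02 — is 2025-12-02.
Because the automatic bankruptcy stay ran from 2025-08-16 to 2026-07-15, the deadline is extended by 333 days to 2026-10-31.
Nothing else in the chronology tolls or restarts the period.
Petrov filed on 2026-12-23, after the 2026-10-31 deadline, so the action is time-barred.

TIME-BARRED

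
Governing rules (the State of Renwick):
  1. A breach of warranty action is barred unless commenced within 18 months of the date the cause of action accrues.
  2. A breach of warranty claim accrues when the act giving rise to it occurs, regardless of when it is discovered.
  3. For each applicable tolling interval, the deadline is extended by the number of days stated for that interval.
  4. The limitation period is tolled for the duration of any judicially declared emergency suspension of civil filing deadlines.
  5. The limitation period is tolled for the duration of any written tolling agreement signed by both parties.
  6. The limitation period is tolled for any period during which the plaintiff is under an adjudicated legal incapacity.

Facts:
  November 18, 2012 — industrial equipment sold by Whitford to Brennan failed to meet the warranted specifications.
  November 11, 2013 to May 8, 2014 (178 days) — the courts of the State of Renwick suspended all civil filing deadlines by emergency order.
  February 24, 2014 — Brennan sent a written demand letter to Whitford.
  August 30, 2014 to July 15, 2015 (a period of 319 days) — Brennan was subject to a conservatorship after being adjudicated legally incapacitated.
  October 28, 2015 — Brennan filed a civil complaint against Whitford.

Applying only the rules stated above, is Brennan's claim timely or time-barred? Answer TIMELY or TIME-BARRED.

The claim accrued on November 18, 2012, when the wrongful act occurred.
18 months from November 18, 2012 is May 18, 2014.
The period was tolled for 178 days by the emergency suspension of filing deadlines (November 11, 2013 to May 8, 2014), pushing the deadline to November 12, 2014.
Because the plaintiff's legal incapacity ran from August 30, 2014 to July 15, 2015, the deadline is extended by 319 days to September 27, 2015.
Nothing else in the chronology tolls or restarts the period.
The October 28, 2015 filing falls after the September 27, 2015 deadline; the claim is time-barred.

TIME-BARRED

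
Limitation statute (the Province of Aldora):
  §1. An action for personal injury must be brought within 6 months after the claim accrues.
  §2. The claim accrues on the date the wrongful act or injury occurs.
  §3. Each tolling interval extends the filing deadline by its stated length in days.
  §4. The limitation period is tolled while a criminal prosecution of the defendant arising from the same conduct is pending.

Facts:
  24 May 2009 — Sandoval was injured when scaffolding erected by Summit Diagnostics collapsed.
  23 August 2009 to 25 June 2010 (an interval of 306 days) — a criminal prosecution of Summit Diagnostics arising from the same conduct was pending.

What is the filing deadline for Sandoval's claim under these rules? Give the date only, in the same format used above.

26 September 2010

The limitation period began to run on 24 May 2009.
6 months from 24 May 2009 is 24 November 2009.
The pending criminal prosecution from 23 August 2009 to 25 June 2010 tolled the period for 306 days, extending the deadline to 26 September 2010.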